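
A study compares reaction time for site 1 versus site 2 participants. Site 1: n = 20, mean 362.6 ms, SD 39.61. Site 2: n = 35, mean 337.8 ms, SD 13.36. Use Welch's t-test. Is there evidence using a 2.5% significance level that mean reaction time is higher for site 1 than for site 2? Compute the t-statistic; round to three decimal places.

2.713

Let group 1 = site 1, group 2 = site 2. H0: μ_1 = μ_2; H1: μ_1 > μ_2 (Welch's two-sample t-test, right-tailed).
t = (x̄_1 − x̄_2)/√(s_1²/n_1 + s_2²/n_2) = (362.6 − 337.8)/√(39.61²/20 + 13.36²/35) = 2.713
Welch–Satterthwaite df ≈ 21.50
p-value = P(T ≥ 2.713) ≈ 0.006
Since p ≈ 0.006 < α = 0.025, reject H0; the data support H1.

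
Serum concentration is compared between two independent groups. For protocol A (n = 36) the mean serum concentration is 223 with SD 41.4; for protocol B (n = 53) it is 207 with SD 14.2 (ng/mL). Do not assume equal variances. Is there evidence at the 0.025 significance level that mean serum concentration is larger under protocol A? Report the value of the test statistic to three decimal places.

2.231

Let group 1 = protocol A, group 2 = protocol B. H0: μ_1 = μ_2; H1: μ_1 > μ_2 (Welch's two-sample t-test, right-tailed).
t = (x̄_1 − x̄_2)/√(s_1²/n_1 + s_2²/n_2) = (223 − 207)/√(41.4²/36 + 14.2²/53) = 2.231
Welch–Satterthwaite df ≈ 40.64
p-value = P(T ≥ 2.231) ≈ 0.0156
Since p ≈ 0.0156 < α = 0.025, reject H0; the evidence is statistically significant.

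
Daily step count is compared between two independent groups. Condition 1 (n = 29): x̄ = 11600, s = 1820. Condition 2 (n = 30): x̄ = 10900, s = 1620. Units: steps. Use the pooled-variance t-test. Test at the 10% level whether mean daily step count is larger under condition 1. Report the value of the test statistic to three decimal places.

1.562

Let group 1 = condition 1, group 2 = condition 2. H0: μ_1 = μ_2; H1: μ_1 > μ_2 (two-sample pooled-variance t-test, right-tailed).
s_p² = [(29−1)·1820² + (30−1)·1620²]/(29+30−2) = 2962360
t = (11600 − 10900)/√[2962360·(1/29 + 1/30)] = 1.562
df = n₁ + n₂ − 2 = 57
p-value = P(T ≥ 1.562) ≈ 0.0619
Since p ≈ 0.0619 < α = 0.1, reject H0; the data support H1.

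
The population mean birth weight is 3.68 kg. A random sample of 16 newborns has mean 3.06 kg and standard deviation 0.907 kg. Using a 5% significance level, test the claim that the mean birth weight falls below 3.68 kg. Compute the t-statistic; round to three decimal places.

H0: μ = 3.68; H1: μ < 3.68 (one-sample t-test, left-tailed).
t = (x̄ − μ₀)/(s/√n) = (3.06 − 3.68)/(0.907/√16) = -2.734
df = n − 1 = 15
p-value = P(T ≤ -2.734) ≈ 0.0077
Since p ≈ 0.0077 < α = 0.05, reject H0; the evidence is statistically significant.

-2.734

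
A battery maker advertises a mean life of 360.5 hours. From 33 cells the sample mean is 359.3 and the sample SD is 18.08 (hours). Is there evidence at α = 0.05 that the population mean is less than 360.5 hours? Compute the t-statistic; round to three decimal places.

H0: μ = 360.5; H1: μ < 360.5 (one-sample t-test, left-tailed).
t = (x̄ − μ₀)/(s/√n) = (359.3 − 360.5)/(18.08/√33) = -0.381
df = n − 1 = 32
p-value = P(T ≤ -0.381) ≈ 0.3528
Since p ≈ 0.3528 > α = 0.05, fail to reject H0; the evidence is not statistically significant.

-0.381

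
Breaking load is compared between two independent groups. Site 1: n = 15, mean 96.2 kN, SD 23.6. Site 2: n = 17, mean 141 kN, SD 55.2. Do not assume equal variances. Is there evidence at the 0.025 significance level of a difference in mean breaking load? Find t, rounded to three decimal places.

-3.046

Let group 1 = site 1, group 2 = site 2. H0: μ_1 = μ_2; H1: μ_1 ≠ μ_2 (Welch's two-sample t-test, two-sided).
t = (x̄_1 − x̄_2)/√(s_1²/n_1 + s_2²/n_2) = (96.2 − 141)/√(23.6²/15 + 55.2²/17) = -3.046
Welch–Satterthwaite df ≈ 22.23
Two-sided p-value ≈ 0.006
Since p ≈ 0.006 < α = 0.025, reject H0; the data support H1.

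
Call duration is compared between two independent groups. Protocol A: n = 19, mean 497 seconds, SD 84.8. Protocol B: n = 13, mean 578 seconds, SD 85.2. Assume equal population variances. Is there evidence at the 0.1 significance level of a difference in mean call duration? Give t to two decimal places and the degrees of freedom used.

t = -2.65, df = 30

Let group 1 = protocol A, group 2 = protocol B. H0: μ_1 = μ_2; H1: μ_1 ≠ μ_2 (two-sample pooled-variance t-test, two-sided).
s_p² = [(19−1)·84.8² + (13−1)·85.2²]/(19+13−2) = 7218.24
t = (497 − 578)/√[7218.24·(1/19 + 1/13)] = -2.65
df = n₁ + n₂ − 2 = 30
Two-sided p-value ≈ 0.0128
Since p ≈ 0.0128 < α = 0.1, reject H0; the data support H1.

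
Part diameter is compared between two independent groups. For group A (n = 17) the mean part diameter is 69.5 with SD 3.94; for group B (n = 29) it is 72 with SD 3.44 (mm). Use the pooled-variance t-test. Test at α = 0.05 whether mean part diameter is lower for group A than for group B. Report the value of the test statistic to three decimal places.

Let group 1 = group A, group 2 = group B. H0: μ_1 = μ_2; H1: μ_1 < μ_2 (two-sample pooled-variance t-test, left-tailed).
s_p² = [(17−1)·3.94² + (29−1)·3.44²]/(17+29−2) = 13.1754
t = (69.5 − 72)/√[13.1754·(1/17 + 1/29)] = -2.255
df = n₁ + n₂ − 2 = 44
p-value = P(T ≤ -2.255) ≈ 0.0146
Since p ≈ 0.0146 < α = 0.05, reject H0; the data support H1.

-2.255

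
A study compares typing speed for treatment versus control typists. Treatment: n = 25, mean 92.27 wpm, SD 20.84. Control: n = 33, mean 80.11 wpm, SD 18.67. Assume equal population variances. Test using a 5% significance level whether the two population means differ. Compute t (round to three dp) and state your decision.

t = 2.336; reject H0

Let group 1 = treatment, group 2 = control. H0: μ_1 = μ_2; H1: μ_1 ≠ μ_2 (two-sample pooled-variance t-test, two-sided).
s_p² = [(25−1)·20.84² + (33−1)·18.67²]/(25+33−2) = 385.313
t = (92.27 − 80.11)/√[385.313·(1/25 + 1/33)] = 2.336
df = n₁ + n₂ − 2 = 56
Two-sided p-value ≈ 0.0231
Since p ≈ 0.0231 < α = 0.05, reject H0; the data support H1.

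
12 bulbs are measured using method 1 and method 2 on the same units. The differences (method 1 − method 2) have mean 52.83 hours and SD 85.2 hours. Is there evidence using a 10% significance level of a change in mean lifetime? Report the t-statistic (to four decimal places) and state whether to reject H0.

H0: μ_d = 0; H1: μ_d ≠ 0 (paired t-test on the differences, two-sided).
t = d̄/(s_d/√n) = 52.83/(85.2/√12) = 2.1480
df = n − 1 = 11
Two-sided p-value ≈ 0.055
Since p ≈ 0.055 < α = 0.1, reject H0; the data support H1.

t = 2.1480; reject H0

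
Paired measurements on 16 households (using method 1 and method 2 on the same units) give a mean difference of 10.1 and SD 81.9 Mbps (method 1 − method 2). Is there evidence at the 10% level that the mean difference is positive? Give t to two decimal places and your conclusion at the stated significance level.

t = 0.49; fail to reject H0

H0: μ_d = 0; H1: μ_d > 0 (paired t-test on the differences, right-tailed).
t = d̄/(s_d/√n) = 10.1/(81.9/√16) = 0.49
df = n − 1 = 15
p-value = P(T ≥ 0.49) ≈ 0.314
Since p ≈ 0.314 > α = 0.1, fail to reject H0; the evidence is not statistically significant.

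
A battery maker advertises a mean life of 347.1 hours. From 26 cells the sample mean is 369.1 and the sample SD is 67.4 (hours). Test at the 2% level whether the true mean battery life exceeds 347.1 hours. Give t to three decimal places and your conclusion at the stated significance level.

H0: μ = 347.1; H1: μ > 347.1 (one-sample t-test, right-tailed).
t = (x̄ − μ₀)/(s/√n) = (369.1 − 347.1)/(67.4/√26) = 1.664
df = n − 1 = 25
p-value = P(T ≥ 1.664) ≈ 0.054
Since p ≈ 0.054 > α = 0.02, fail to reject H0; the data do not provide sufficient evidence against H0.

t = 1.664; fail to reject H0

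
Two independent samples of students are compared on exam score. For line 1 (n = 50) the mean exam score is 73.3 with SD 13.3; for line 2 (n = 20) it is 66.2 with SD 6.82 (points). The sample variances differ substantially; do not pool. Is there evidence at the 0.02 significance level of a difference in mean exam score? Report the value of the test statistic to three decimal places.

Let group 1 = line 1, group 2 = line 2. H0: μ_1 = μ_2; H1: μ_1 ≠ μ_2 (Welch's two-sample t-test, two-sided).
t = (x̄_1 − x̄_2)/√(s_1²/n_1 + s_2²/n_2) = (73.3 − 66.2)/√(13.3²/50 + 6.82²/20) = 2.932
Welch–Satterthwaite df ≈ 63.66
Two-sided p-value ≈ 0.005
Since p ≈ 0.005 < α = 0.02, reject H0; the data support H1.

2.932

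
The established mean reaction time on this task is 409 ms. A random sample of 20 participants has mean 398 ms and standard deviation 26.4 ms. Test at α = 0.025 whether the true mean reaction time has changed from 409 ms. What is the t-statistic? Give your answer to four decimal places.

H0: μ = 409; H1: μ ≠ 409 (one-sample t-test, two-sided).
t = (x̄ − μ₀)/(s/√n) = (398 − 409)/(26.4/√20) = -1.8634
df = n − 1 = 19
Two-sided p-value ≈ 0.0779
Since p ≈ 0.0779 > α = 0.025, fail to reject H0; the data do not provide sufficient evidence against H0.

-1.8634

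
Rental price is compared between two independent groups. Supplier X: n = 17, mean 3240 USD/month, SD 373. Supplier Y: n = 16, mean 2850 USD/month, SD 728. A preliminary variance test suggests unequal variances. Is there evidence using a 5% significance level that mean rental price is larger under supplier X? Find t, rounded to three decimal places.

Let group 1 = supplier X, group 2 = supplier Y. H0: μ_1 = μ_2; H1: μ_1 > μ_2 (Welch's two-sample t-test, right-tailed).
t = (x̄_1 − x̄_2)/√(s_1²/n_1 + s_2²/n_2) = (3240 − 2850)/√(373²/17 + 728²/16) = 1.919
Welch–Satterthwaite df ≈ 22.07
p-value = P(T ≥ 1.919) ≈ 0.0340
Since p ≈ 0.0340 < α = 0.05, reject H0; the data support H1.

1.919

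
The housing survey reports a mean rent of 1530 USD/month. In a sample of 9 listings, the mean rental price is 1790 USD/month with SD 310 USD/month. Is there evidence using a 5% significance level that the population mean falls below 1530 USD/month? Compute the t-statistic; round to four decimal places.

2.5161

H0: μ = 1530; H1: μ < 1530 (one-sample t-test, left-tailed).
t = (x̄ − μ₀)/(s/√n) = (1790 − 1530)/(310/√9) = 2.5161
df = n − 1 = 8
p-value = P(T ≤ 2.5161) ≈ 0.9820
Since p ≈ 0.9820 > α = 0.05, fail to reject H0; the data do not provide sufficient evidence against H0.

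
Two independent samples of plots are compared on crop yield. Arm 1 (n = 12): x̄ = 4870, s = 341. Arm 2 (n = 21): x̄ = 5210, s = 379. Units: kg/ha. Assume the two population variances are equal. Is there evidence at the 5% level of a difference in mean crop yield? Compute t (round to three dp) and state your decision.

t = -2.567; reject H0

Let group 1 = arm 1, group 2 = arm 2. H0: μ_1 = μ_2; H1: μ_1 ≠ μ_2 (two-sample pooled-variance t-test, two-sided).
s_p² = [(12−1)·341² + (21−1)·379²]/(12+21−2) = 133933
t = (4870 − 5210)/√[133933·(1/12 + 1/21)] = -2.567
df = n₁ + n₂ − 2 = 31
Two-sided p-value ≈ 0.015
Since p ≈ 0.015 < α = 0.05, reject H0; the data support H1.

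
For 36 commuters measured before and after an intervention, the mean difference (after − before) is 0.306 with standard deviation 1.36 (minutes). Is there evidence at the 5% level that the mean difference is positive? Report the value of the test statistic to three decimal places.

H0: μ_d = 0; H1: μ_d > 0 (paired t-test on the differences, right-tailed).
t = d̄/(s_d/√n) = 0.306/(1.36/√36) = 1.350
df = n − 1 = 35
p-value = P(T ≥ 1.350) ≈ 0.0928
Since p ≈ 0.0928 > α = 0.05, fail to reject H0; the evidence is not statistically significant.

1.350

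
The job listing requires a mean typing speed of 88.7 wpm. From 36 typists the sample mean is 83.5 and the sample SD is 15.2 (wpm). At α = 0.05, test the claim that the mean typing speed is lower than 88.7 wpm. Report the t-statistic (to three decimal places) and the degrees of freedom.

t = -2.053, df = 35

H0: μ = 88.7; H1: μ < 88.7 (one-sample t-test, left-tailed).
t = (x̄ − μ₀)/(s/√n) = (83.5 − 88.7)/(15.2/√36) = -2.053
df = n − 1 = 35
p-value = P(T ≤ -2.053) ≈ 0.0238
Since p ≈ 0.0238 < α = 0.05, reject H0; the evidence is statistically significant.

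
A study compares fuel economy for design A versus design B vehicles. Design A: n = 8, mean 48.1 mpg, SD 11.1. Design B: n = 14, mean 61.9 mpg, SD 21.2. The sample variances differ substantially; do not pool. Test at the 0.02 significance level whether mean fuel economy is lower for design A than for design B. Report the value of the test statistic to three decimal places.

-2.002

Let group 1 = design A, group 2 = design B. H0: μ_1 = μ_2; H1: μ_1 < μ_2 (Welch's two-sample t-test, left-tailed).
t = (x̄_1 − x̄_2)/√(s_1²/n_1 + s_2²/n_2) = (48.1 − 61.9)/√(11.1²/8 + 21.2²/14) = -2.002
Welch–Satterthwaite df ≈ 19.94
p-value = P(T ≤ -2.002) ≈ 0.030
Since p ≈ 0.030 > α = 0.02, fail to reject H0; the evidence is not statistically significant.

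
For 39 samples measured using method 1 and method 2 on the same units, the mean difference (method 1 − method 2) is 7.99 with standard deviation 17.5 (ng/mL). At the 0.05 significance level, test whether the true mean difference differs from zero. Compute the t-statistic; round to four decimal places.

2.8513

H0: μ_d = 0; H1: μ_d ≠ 0 (paired t-test on the differences, two-sided).
t = d̄/(s_d/√n) = 7.99/(17.5/√39) = 2.8513
df = n − 1 = 38
Two-sided p-value ≈ 0.0070
Since p ≈ 0.0070 < α = 0.05, reject H0; the data support H1.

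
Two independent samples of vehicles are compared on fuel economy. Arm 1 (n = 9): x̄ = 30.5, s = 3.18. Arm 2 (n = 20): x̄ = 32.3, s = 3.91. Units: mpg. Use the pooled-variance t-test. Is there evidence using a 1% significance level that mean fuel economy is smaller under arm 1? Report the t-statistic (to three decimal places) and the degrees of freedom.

t = -1.209, df = 27

Let group 1 = arm 1, group 2 = arm 2. H0: μ_1 = μ_2; H1: μ_1 < μ_2 (two-sample pooled-variance t-test, left-tailed).
s_p² = [(9−1)·3.18² + (20−1)·3.91²]/(9+20−2) = 13.7546
t = (30.5 − 32.3)/√[13.7546·(1/9 + 1/20)] = -1.209
df = n₁ + n₂ − 2 = 27
p-value = P(T ≤ -1.209) ≈ 0.1185
Since p ≈ 0.1185 > α = 0.01, fail to reject H0; the data do not provide sufficient evidence against H0.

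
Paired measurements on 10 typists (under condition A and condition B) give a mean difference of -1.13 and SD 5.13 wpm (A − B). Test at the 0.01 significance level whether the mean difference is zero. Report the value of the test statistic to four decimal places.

-0.6966

H0: μ_d = 0; H1: μ_d ≠ 0 (paired t-test on the differences, two-sided).
t = d̄/(s_d/√n) = -1.13/(5.13/√10) = -0.6966
df = n − 1 = 9
Two-sided p-value ≈ 0.5037
Since p ≈ 0.5037 > α = 0.01, fail to reject H0; the data do not provide sufficient evidence against H0.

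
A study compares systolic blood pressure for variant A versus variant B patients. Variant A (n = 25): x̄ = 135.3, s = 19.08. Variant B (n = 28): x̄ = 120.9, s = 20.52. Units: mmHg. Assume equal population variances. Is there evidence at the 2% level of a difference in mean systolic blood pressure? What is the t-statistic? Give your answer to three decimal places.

2.636

Let group 1 = variant A, group 2 = variant B. H0: μ_1 = μ_2; H1: μ_1 ≠ μ_2 (two-sample pooled-variance t-test, two-sided).
s_p² = [(25−1)·19.08² + (28−1)·20.52²]/(25+28−2) = 394.236
t = (135.3 − 120.9)/√[394.236·(1/25 + 1/28)] = 2.636
df = n₁ + n₂ − 2 = 51
Two-sided p-value ≈ 0.0111
Since p ≈ 0.0111 < α = 0.02, reject H0; the data support H1.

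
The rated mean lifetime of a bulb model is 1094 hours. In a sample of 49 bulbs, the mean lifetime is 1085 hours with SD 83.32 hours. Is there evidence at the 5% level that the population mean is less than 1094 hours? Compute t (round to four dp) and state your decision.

t = -0.7561; fail to reject H0

H0: μ = 1094; H1: μ < 1094 (one-sample t-test, left-tailed).
t = (x̄ − μ₀)/(s/√n) = (1085 − 1094)/(83.32/√49) = -0.7561
df = n − 1 = 48
p-value = P(T ≤ -0.7561) ≈ 0.227
Since p ≈ 0.227 > α = 0.05, fail to reject H0; the data do not provide sufficient evidence against H0.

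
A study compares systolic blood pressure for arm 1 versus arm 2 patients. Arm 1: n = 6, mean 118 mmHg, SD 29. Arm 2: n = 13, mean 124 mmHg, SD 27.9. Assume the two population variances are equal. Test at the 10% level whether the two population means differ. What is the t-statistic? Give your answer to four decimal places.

-0.4307

Let group 1 = arm 1, group 2 = arm 2. H0: μ_1 = μ_2; H1: μ_1 ≠ μ_2 (two-sample pooled-variance t-test, two-sided).
s_p² = [(6−1)·29² + (13−1)·27.9²]/(6+13−2) = 796.819
t = (118 − 124)/√[796.819·(1/6 + 1/13)] = -0.4307
df = n₁ + n₂ − 2 = 17
Two-sided p-value ≈ 0.672
Since p ≈ 0.672 > α = 0.1, fail to reject H0; the data do not provide sufficient evidence against H0.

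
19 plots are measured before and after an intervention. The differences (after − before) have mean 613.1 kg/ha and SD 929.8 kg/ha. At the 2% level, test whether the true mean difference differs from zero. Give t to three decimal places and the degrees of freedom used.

H0: μ_d = 0; H1: μ_d ≠ 0 (paired t-test on the differences, two-sided).
t = d̄/(s_d/√n) = 613.1/(929.8/√19) = 2.874
df = n − 1 = 18
Two-sided p-value ≈ 0.010
Since p ≈ 0.010 < α = 0.02, reject H0; the data support H1.

t = 2.874, df = 18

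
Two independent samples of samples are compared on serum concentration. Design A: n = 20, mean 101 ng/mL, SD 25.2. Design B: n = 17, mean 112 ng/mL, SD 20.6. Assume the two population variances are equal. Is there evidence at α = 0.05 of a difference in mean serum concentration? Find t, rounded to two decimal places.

Let group 1 = design A, group 2 = design B. H0: μ_1 = μ_2; H1: μ_1 ≠ μ_2 (two-sample pooled-variance t-test, two-sided).
s_p² = [(20−1)·25.2² + (17−1)·20.6²]/(20+17−2) = 538.729
t = (101 − 112)/√[538.729·(1/20 + 1/17)] = -1.44
df = n₁ + n₂ − 2 = 35
Two-sided p-value ≈ 0.160
Since p ≈ 0.160 > α = 0.05, fail to reject H0; the evidence is not statistically significant.

-1.44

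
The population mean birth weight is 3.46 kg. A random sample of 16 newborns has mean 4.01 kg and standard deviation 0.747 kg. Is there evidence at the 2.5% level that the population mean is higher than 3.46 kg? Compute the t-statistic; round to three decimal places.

H0: μ = 3.46; H1: μ > 3.46 (one-sample t-test, right-tailed).
t = (x̄ − μ₀)/(s/√n) = (4.01 − 3.46)/(0.747/√16) = 2.945
df = n − 1 = 15
p-value = P(T ≥ 2.945) ≈ 0.005
Since p ≈ 0.005 < α = 0.025, reject H0; the evidence is statistically significant.

2.945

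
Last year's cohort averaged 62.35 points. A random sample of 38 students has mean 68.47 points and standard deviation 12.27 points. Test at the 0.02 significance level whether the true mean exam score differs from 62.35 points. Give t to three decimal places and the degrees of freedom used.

t = 3.075, df = 37

H0: μ = 62.35; H1: μ ≠ 62.35 (one-sample t-test, two-sided).
t = (x̄ − μ₀)/(s/√n) = (68.47 − 62.35)/(12.27/√38) = 3.075
df = n − 1 = 37
Two-sided p-value ≈ 0.004
Since p ≈ 0.004 < α = 0.02, reject H0; the evidence is statistically significant.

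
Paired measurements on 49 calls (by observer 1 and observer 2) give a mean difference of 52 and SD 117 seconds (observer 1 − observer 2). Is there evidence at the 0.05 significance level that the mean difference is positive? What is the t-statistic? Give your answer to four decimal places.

H0: μ_d = 0; H1: μ_d > 0 (paired t-test on the differences, right-tailed).
t = d̄/(s_d/√n) = 52/(117/√49) = 3.1111
df = n − 1 = 48
p-value = P(T ≥ 3.1111) ≈ 0.002
Since p ≈ 0.002 < α = 0.05, reject H0; the data support H1.

3.1111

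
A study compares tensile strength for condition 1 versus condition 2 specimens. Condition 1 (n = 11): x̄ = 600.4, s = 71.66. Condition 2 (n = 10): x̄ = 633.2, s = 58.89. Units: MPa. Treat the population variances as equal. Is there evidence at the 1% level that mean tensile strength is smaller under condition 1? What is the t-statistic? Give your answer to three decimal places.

-1.139

Let group 1 = condition 1, group 2 = condition 2. H0: μ_1 = μ_2; H1: μ_1 < μ_2 (two-sample pooled-variance t-test, left-tailed).
s_p² = [(11−1)·71.66² + (10−1)·58.89²]/(11+10−2) = 4345.47
t = (600.4 − 633.2)/√[4345.47·(1/11 + 1/10)] = -1.139
df = n₁ + n₂ − 2 = 19
p-value = P(T ≤ -1.139) ≈ 0.134
Since p ≈ 0.134 > α = 0.01, fail to reject H0; the evidence is not statistically significant.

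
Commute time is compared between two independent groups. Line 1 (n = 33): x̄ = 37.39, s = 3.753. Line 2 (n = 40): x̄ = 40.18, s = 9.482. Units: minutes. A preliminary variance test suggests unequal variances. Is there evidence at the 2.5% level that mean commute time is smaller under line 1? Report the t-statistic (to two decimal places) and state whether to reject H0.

t = -1.71; fail to reject H0

Let group 1 = line 1, group 2 = line 2. H0: μ_1 = μ_2; H1: μ_1 < μ_2 (Welch's two-sample t-test, left-tailed).
t = (x̄_1 − x̄_2)/√(s_1²/n_1 + s_2²/n_2) = (37.39 − 40.18)/√(3.753²/33 + 9.482²/40) = -1.71
Welch–Satterthwaite df ≈ 52.89
p-value = P(T ≤ -1.71) ≈ 0.047
Since p ≈ 0.047 > α = 0.025, fail to reject H0; the data do not provide sufficient evidence against H0.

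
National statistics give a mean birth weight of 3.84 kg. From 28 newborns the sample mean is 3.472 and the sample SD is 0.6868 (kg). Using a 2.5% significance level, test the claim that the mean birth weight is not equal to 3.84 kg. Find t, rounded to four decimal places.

-2.8353

H0: μ = 3.84; H1: μ ≠ 3.84 (one-sample t-test, two-sided).
t = (x̄ − μ₀)/(s/√n) = (3.472 − 3.84)/(0.6868/√28) = -2.8353
df = n − 1 = 27
Two-sided p-value ≈ 0.009
Since p ≈ 0.009 < α = 0.025, reject H0; the data support H1.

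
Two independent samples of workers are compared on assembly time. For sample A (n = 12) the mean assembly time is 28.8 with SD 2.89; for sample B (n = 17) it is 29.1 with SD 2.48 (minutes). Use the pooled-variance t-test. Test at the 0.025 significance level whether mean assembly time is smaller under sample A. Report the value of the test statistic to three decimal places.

-0.300

Let group 1 = sample A, group 2 = sample B. H0: μ_1 = μ_2; H1: μ_1 < μ_2 (two-sample pooled-variance t-test, left-tailed).
s_p² = [(12−1)·2.89² + (17−1)·2.48²]/(12+17−2) = 7.04739
t = (28.8 − 29.1)/√[7.04739·(1/12 + 1/17)] = -0.300
df = n₁ + n₂ − 2 = 27
p-value = P(T ≤ -0.300) ≈ 0.383
Since p ≈ 0.383 > α = 0.025, fail to reject H0; the data do not provide sufficient evidence against H0.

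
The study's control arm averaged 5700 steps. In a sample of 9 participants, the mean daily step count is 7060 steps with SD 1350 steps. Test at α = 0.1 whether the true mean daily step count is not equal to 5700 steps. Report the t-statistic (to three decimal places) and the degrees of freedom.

t = 3.022, df = 8

H0: μ = 5700; H1: μ ≠ 5700 (one-sample t-test, two-sided).
t = (x̄ − μ₀)/(s/√n) = (7060 − 5700)/(1350/√9) = 3.022
df = n − 1 = 8
Two-sided p-value ≈ 0.017
Since p ≈ 0.017 < α = 0.1, reject H0; the evidence is statistically significant.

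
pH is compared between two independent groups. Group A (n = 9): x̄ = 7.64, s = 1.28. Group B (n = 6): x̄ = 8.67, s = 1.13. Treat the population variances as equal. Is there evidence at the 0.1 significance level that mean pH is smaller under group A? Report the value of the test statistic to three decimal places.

Let group 1 = group A, group 2 = group B. H0: μ_1 = μ_2; H1: μ_1 < μ_2 (two-sample pooled-variance t-test, left-tailed).
s_p² = [(9−1)·1.28² + (6−1)·1.13²]/(9+6−2) = 1.49936
t = (7.64 − 8.67)/√[1.49936·(1/9 + 1/6)] = -1.596
df = n₁ + n₂ − 2 = 13
p-value = P(T ≤ -1.596) ≈ 0.067
Since p ≈ 0.067 < α = 0.1, reject H0; the evidence is statistically significant.

-1.596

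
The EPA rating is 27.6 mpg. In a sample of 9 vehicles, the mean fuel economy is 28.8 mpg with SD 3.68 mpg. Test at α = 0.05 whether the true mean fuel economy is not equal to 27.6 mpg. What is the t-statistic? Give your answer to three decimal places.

0.978

H0: μ = 27.6; H1: μ ≠ 27.6 (one-sample t-test, two-sided).
t = (x̄ − μ₀)/(s/√n) = (28.8 − 27.6)/(3.68/√9) = 0.978
df = n − 1 = 8
Two-sided p-value ≈ 0.357
Since p ≈ 0.357 > α = 0.05, fail to reject H0; the data do not provide sufficient evidence against H0.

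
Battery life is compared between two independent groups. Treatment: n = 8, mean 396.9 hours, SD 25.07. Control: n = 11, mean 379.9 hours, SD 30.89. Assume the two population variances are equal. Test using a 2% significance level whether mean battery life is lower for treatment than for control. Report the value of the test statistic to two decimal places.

Let group 1 = treatment, group 2 = control. H0: μ_1 = μ_2; H1: μ_1 < μ_2 (two-sample pooled-variance t-test, left-tailed).
s_p² = [(8−1)·25.07² + (11−1)·30.89²]/(8+11−2) = 820.086
t = (396.9 − 379.9)/√[820.086·(1/8 + 1/11)] = 1.28
df = n₁ + n₂ − 2 = 17
p-value = P(T ≤ 1.28) ≈ 0.891
Since p ≈ 0.891 > α = 0.02, fail to reject H0; the evidence is not statistically significant.

1.28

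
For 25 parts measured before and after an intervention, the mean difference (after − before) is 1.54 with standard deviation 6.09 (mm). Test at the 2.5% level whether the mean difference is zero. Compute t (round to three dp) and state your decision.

t = 1.264; fail to reject H0

H0: μ_d = 0; H1: μ_d ≠ 0 (paired t-test on the differences, two-sided).
t = d̄/(s_d/√n) = 1.54/(6.09/√25) = 1.264
df = n − 1 = 24
Two-sided p-value ≈ 0.2182
Since p ≈ 0.2182 > α = 0.025, fail to reject H0; the evidence is not statistically significant.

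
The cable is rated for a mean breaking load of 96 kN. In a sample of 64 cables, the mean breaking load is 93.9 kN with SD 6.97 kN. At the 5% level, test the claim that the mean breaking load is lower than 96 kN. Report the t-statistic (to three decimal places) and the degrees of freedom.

H0: μ = 96; H1: μ < 96 (one-sample t-test, left-tailed).
t = (x̄ − μ₀)/(s/√n) = (93.9 − 96)/(6.97/√64) = -2.410
df = n − 1 = 63
p-value = P(T ≤ -2.410) ≈ 0.0094
Since p ≈ 0.0094 < α = 0.05, reject H0; the evidence is statistically significant.

t = -2.410, df = 63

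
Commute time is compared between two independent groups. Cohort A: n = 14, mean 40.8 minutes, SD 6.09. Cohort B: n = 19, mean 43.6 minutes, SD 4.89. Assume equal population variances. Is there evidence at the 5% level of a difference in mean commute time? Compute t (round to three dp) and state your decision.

t = -1.465; fail to reject H0

Let group 1 = cohort A, group 2 = cohort B. H0: μ_1 = μ_2; H1: μ_1 ≠ μ_2 (two-sample pooled-variance t-test, two-sided).
s_p² = [(14−1)·6.09² + (19−1)·4.89²]/(14+19−2) = 29.4375
t = (40.8 − 43.6)/√[29.4375·(1/14 + 1/19)] = -1.465
df = n₁ + n₂ − 2 = 31
Two-sided p-value ≈ 0.153
Since p ≈ 0.153 > α = 0.05, fail to reject H0; the evidence is not statistically significant.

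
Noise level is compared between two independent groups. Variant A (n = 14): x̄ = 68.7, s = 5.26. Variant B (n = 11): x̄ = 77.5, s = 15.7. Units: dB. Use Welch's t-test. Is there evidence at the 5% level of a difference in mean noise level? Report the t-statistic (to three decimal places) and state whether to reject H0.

Let group 1 = variant A, group 2 = variant B. H0: μ_1 = μ_2; H1: μ_1 ≠ μ_2 (Welch's two-sample t-test, two-sided).
t = (x̄_1 − x̄_2)/√(s_1²/n_1 + s_2²/n_2) = (68.7 − 77.5)/√(5.26²/14 + 15.7²/11) = -1.782
Welch–Satterthwaite df ≈ 11.77
Two-sided p-value ≈ 0.1005
Since p ≈ 0.1005 > α = 0.05, fail to reject H0; the evidence is not statistically significant.

t = -1.782; fail to reject H0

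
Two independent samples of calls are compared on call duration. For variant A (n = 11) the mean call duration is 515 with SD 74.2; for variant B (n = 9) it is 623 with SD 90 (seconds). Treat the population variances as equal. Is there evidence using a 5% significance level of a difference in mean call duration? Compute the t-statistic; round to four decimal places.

-2.9446

Let group 1 = variant A, group 2 = variant B. H0: μ_1 = μ_2; H1: μ_1 ≠ μ_2 (two-sample pooled-variance t-test, two-sided).
s_p² = [(11−1)·74.2² + (9−1)·90²]/(11+9−2) = 6658.69
t = (515 − 623)/√[6658.69·(1/11 + 1/9)] = -2.9446
df = n₁ + n₂ − 2 = 18
Two-sided p-value ≈ 0.009
Since p ≈ 0.009 < α = 0.05, reject H0; the evidence is statistically significant.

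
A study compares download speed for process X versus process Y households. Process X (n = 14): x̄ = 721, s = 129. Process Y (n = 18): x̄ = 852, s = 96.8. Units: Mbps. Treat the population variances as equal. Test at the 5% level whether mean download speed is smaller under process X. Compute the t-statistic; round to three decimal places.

-3.285

Let group 1 = process X, group 2 = process Y. H0: μ_1 = μ_2; H1: μ_1 < μ_2 (two-sample pooled-variance t-test, left-tailed).
s_p² = [(14−1)·129² + (18−1)·96.8²]/(14+18−2) = 12520.9
t = (721 − 852)/√[12520.9·(1/14 + 1/18)] = -3.285
df = n₁ + n₂ − 2 = 30
p-value = P(T ≤ -3.285) ≈ 0.0013
Since p ≈ 0.0013 < α = 0.05, reject H0; the evidence is statistically significant.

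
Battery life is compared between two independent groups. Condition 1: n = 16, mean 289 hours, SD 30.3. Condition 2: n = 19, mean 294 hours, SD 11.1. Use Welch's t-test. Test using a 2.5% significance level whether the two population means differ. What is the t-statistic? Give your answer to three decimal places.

-0.626

Let group 1 = condition 1, group 2 = condition 2. H0: μ_1 = μ_2; H1: μ_1 ≠ μ_2 (Welch's two-sample t-test, two-sided).
t = (x̄_1 − x̄_2)/√(s_1²/n_1 + s_2²/n_2) = (289 − 294)/√(30.3²/16 + 11.1²/19) = -0.626
Welch–Satterthwaite df ≈ 18.39
Two-sided p-value ≈ 0.539
Since p ≈ 0.539 > α = 0.025, fail to reject H0; the evidence is not statistically significant.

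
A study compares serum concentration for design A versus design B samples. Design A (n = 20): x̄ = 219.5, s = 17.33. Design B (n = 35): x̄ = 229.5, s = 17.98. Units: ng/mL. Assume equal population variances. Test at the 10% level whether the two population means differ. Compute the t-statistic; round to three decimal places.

Let group 1 = design A, group 2 = design B. H0: μ_1 = μ_2; H1: μ_1 ≠ μ_2 (two-sample pooled-variance t-test, two-sided).
s_p² = [(20−1)·17.33² + (35−1)·17.98²]/(20+35−2) = 315.053
t = (219.5 − 229.5)/√[315.053·(1/20 + 1/35)] = -2.010
df = n₁ + n₂ − 2 = 53
Two-sided p-value ≈ 0.050
Since p ≈ 0.050 < α = 0.1, reject H0; the data support H1.

-2.010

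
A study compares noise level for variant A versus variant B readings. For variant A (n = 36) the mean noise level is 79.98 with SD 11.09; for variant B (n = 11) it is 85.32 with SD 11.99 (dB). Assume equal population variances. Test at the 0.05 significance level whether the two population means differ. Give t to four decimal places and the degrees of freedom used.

Let group 1 = variant A, group 2 = variant B. H0: μ_1 = μ_2; H1: μ_1 ≠ μ_2 (two-sample pooled-variance t-test, two-sided).
s_p² = [(36−1)·11.09² + (11−1)·11.99²]/(36+11−2) = 127.604
t = (79.98 − 85.32)/√[127.604·(1/36 + 1/11)] = -1.3722
df = n₁ + n₂ − 2 = 45
Two-sided p-value ≈ 0.1768
Since p ≈ 0.1768 > α = 0.05, fail to reject H0; the data do not provide sufficient evidence against H0.

t = -1.3722, df = 45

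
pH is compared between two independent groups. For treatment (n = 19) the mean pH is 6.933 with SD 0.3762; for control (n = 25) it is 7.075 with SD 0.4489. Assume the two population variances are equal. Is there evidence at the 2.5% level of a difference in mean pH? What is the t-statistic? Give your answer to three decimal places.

Let group 1 = treatment, group 2 = control. H0: μ_1 = μ_2; H1: μ_1 ≠ μ_2 (two-sample pooled-variance t-test, two-sided).
s_p² = [(19−1)·0.3762² + (25−1)·0.4489²]/(19+25−2) = 0.175803
t = (6.933 − 7.075)/√[0.175803·(1/19 + 1/25)] = -1.113
df = n₁ + n₂ − 2 = 42
Two-sided p-value ≈ 0.272
Since p ≈ 0.272 > α = 0.025, fail to reject H0; the data do not provide sufficient evidence against H0.

-1.113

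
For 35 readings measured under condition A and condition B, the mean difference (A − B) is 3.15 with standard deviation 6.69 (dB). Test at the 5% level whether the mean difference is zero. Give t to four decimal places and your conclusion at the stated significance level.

t = 2.7856; reject H0

H0: μ_d = 0; H1: μ_d ≠ 0 (paired t-test on the differences, two-sided).
t = d̄/(s_d/√n) = 3.15/(6.69/√35) = 2.7856
df = n − 1 = 34
Two-sided p-value ≈ 0.0087
Since p ≈ 0.0087 < α = 0.05, reject H0; the data support H1.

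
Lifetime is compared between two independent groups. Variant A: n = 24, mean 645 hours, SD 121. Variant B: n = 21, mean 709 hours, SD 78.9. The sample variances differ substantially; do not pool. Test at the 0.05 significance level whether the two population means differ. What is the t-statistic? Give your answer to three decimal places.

-2.126

Let group 1 = variant A, group 2 = variant B. H0: μ_1 = μ_2; H1: μ_1 ≠ μ_2 (Welch's two-sample t-test, two-sided).
t = (x̄_1 − x̄_2)/√(s_1²/n_1 + s_2²/n_2) = (645 − 709)/√(121²/24 + 78.9²/21) = -2.126
Welch–Satterthwaite df ≈ 39.94
Two-sided p-value ≈ 0.0398
Since p ≈ 0.0398 < α = 0.05, reject H0; the evidence is statistically significant.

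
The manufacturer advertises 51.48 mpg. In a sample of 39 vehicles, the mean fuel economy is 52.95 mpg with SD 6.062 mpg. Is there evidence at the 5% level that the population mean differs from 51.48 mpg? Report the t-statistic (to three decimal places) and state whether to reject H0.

t = 1.514; fail to reject H0

H0: μ = 51.48; H1: μ ≠ 51.48 (one-sample t-test, two-sided).
t = (x̄ − μ₀)/(s/√n) = (52.95 − 51.48)/(6.062/√39) = 1.514
df = n − 1 = 38
Two-sided p-value ≈ 0.138
Since p ≈ 0.138 > α = 0.05, fail to reject H0; the data do not provide sufficient evidence against H0.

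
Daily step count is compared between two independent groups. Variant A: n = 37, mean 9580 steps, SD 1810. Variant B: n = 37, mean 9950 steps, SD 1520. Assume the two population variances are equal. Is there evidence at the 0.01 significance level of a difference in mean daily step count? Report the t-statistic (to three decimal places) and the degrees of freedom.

t = -0.952, df = 72

Let group 1 = variant A, group 2 = variant B. H0: μ_1 = μ_2; H1: μ_1 ≠ μ_2 (two-sample pooled-variance t-test, two-sided).
s_p² = [(37−1)·1810² + (37−1)·1520²]/(37+37−2) = 2793250
t = (9580 − 9950)/√[2793250·(1/37 + 1/37)] = -0.952
df = n₁ + n₂ − 2 = 72
Two-sided p-value ≈ 0.3442
Since p ≈ 0.3442 > α = 0.01, fail to reject H0; the evidence is not statistically significant.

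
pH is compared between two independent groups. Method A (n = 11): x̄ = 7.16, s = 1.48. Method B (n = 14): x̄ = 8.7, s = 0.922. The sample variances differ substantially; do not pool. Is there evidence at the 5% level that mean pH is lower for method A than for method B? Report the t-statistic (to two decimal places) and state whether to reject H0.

t = -3.02; reject H0

Let group 1 = method A, group 2 = method B. H0: μ_1 = μ_2; H1: μ_1 < μ_2 (Welch's two-sample t-test, left-tailed).
t = (x̄_1 − x̄_2)/√(s_1²/n_1 + s_2²/n_2) = (7.16 − 8.7)/√(1.48²/11 + 0.922²/14) = -3.02
Welch–Satterthwaite df ≈ 15.89
p-value = P(T ≤ -3.02) ≈ 0.004
Since p ≈ 0.004 < α = 0.05, reject H0; the data support H1.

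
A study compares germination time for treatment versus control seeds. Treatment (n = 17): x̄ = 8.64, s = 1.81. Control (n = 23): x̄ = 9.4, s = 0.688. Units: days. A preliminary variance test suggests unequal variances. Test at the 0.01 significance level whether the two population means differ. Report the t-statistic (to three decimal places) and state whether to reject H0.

Let group 1 = treatment, group 2 = control. H0: μ_1 = μ_2; H1: μ_1 ≠ μ_2 (Welch's two-sample t-test, two-sided).
t = (x̄_1 − x̄_2)/√(s_1²/n_1 + s_2²/n_2) = (8.64 − 9.4)/√(1.81²/17 + 0.688²/23) = -1.646
Welch–Satterthwaite df ≈ 19.44
Two-sided p-value ≈ 0.116
Since p ≈ 0.116 > α = 0.01, fail to reject H0; the data do not provide sufficient evidence against H0.

t = -1.646; fail to reject H0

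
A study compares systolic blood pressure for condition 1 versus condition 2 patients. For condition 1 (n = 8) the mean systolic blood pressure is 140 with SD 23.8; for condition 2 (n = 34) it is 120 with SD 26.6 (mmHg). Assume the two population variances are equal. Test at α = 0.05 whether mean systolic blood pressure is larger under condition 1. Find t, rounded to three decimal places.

1.948

Let group 1 = condition 1, group 2 = condition 2. H0: μ_1 = μ_2; H1: μ_1 > μ_2 (two-sample pooled-variance t-test, right-tailed).
s_p² = [(8−1)·23.8² + (34−1)·26.6²]/(8+34−2) = 682.864
t = (140 − 120)/√[682.864·(1/8 + 1/34)] = 1.948
df = n₁ + n₂ − 2 = 40
p-value = P(T ≥ 1.948) ≈ 0.0292
Since p ≈ 0.0292 < α = 0.05, reject H0; the evidence is statistically significant.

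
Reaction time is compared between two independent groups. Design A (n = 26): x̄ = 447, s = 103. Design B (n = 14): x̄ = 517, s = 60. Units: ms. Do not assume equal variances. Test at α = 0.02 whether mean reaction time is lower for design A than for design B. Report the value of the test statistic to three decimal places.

Let group 1 = design A, group 2 = design B. H0: μ_1 = μ_2; H1: μ_1 < μ_2 (Welch's two-sample t-test, left-tailed).
t = (x̄_1 − x̄_2)/√(s_1²/n_1 + s_2²/n_2) = (447 − 517)/√(103²/26 + 60²/14) = -2.714
Welch–Satterthwaite df ≈ 37.67
p-value = P(T ≤ -2.714) ≈ 0.005
Since p ≈ 0.005 < α = 0.02, reject H0; the evidence is statistically significant.

-2.714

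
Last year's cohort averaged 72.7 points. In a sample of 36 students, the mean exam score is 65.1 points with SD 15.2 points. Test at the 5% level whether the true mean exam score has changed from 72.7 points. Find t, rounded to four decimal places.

-3.0000

H0: μ = 72.7; H1: μ ≠ 72.7 (one-sample t-test, two-sided).
t = (x̄ − μ₀)/(s/√n) = (65.1 − 72.7)/(15.2/√36) = -3.0000
df = n − 1 = 35
Two-sided p-value ≈ 0.005
Since p ≈ 0.005 < α = 0.05, reject H0; the evidence is statistically significant.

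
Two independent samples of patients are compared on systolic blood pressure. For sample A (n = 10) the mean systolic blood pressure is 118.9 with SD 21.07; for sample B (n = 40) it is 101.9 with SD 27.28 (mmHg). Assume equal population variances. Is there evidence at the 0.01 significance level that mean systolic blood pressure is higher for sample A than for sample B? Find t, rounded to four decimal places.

1.8333

Let group 1 = sample A, group 2 = sample B. H0: μ_1 = μ_2; H1: μ_1 > μ_2 (two-sample pooled-variance t-test, right-tailed).
s_p² = [(10−1)·21.07² + (40−1)·27.28²]/(10+40−2) = 687.901
t = (118.9 − 101.9)/√[687.901·(1/10 + 1/40)] = 1.8333
df = n₁ + n₂ − 2 = 48
p-value = P(T ≥ 1.8333) ≈ 0.0365
Since p ≈ 0.0365 > α = 0.01, fail to reject H0; the data do not provide sufficient evidence against H0.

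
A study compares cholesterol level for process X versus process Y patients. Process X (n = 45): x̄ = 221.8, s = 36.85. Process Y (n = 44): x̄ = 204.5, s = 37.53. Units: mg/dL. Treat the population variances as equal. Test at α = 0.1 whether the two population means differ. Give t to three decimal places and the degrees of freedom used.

Let group 1 = process X, group 2 = process Y. H0: μ_1 = μ_2; H1: μ_1 ≠ μ_2 (two-sample pooled-variance t-test, two-sided).
s_p² = [(45−1)·36.85² + (44−1)·37.53²]/(45+44−2) = 1382.92
t = (221.8 − 204.5)/√[1382.92·(1/45 + 1/44)] = 2.194
df = n₁ + n₂ − 2 = 87
Two-sided p-value ≈ 0.0309
Since p ≈ 0.0309 < α = 0.1, reject H0; the evidence is statistically significant.

t = 2.194, df = 87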